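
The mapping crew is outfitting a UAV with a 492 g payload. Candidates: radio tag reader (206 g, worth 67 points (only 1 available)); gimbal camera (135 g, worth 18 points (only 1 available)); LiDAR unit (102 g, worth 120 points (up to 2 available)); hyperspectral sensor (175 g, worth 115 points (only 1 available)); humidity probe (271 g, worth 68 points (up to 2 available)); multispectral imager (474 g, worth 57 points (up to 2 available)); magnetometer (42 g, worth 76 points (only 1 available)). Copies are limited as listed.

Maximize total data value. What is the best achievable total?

Taking 2×LiDAR unit + hyperspectral sensor + magnetometer: 421 g used, 431 in data value.
Nothing else within 492 g beats 431.

431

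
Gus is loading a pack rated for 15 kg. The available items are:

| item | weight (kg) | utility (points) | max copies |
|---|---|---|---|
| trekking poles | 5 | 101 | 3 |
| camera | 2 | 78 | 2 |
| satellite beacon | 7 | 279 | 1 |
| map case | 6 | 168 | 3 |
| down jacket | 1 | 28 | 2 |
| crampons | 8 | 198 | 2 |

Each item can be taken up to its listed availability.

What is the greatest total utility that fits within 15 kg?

525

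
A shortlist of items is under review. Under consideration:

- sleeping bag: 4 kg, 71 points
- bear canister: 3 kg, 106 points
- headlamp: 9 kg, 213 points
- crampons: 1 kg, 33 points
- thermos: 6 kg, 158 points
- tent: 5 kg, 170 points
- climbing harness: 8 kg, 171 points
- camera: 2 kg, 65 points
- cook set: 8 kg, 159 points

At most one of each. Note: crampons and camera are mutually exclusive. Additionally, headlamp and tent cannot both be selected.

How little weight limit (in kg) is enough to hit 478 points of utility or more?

16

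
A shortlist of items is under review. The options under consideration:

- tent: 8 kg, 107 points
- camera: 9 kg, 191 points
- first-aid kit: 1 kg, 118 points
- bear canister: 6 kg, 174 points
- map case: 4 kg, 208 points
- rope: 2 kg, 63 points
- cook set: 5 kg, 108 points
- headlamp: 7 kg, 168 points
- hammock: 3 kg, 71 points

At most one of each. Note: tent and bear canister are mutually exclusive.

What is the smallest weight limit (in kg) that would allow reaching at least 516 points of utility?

13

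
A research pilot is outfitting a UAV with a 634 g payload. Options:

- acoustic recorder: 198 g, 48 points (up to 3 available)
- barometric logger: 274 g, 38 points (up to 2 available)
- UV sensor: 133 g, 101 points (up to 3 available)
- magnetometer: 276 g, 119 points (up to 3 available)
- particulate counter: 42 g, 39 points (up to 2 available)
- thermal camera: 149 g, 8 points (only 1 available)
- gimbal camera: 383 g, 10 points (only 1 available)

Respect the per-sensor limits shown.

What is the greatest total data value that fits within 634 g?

399

Ranking by ratio (data value/g): particulate counter 0.93, UV sensor 0.76, magnetometer 0.43, acoustic recorder 0.24.
A density-first pass picks 3×UV sensor + 2×particulate counter + thermal camera — 389 at 632 g.
Replace UV sensor and thermal camera with magnetometer: the trade gains 10 net, giving 399 at 626 g.
The spare 8 g is too small for any remaining sensor, and no exchange beats 399.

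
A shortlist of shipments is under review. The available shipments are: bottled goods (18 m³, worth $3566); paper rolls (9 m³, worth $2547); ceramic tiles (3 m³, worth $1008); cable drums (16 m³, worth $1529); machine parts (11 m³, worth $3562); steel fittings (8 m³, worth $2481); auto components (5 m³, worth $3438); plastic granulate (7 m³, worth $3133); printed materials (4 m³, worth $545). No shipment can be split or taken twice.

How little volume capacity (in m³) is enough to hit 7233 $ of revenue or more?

Minimise m³ subject to total revenue ≥ 7233.
Taking ceramic tiles + auto components + plastic granulate gives 7579 (≥ 7233) for 15 m³.
Below 15 m³ the best achievable stays under 7233.

15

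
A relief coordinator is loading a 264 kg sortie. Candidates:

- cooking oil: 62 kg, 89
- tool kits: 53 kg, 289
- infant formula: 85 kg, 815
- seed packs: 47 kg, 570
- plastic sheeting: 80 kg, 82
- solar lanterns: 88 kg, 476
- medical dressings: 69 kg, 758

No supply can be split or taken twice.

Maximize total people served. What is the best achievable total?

The ratio ordering already packs tightly: tool kits + infant formula + seed packs + medical dressings, 254 kg, 2432.
The closest alternative, cooking oil + infant formula + seed packs + medical dressings, reaches only 2232.

2432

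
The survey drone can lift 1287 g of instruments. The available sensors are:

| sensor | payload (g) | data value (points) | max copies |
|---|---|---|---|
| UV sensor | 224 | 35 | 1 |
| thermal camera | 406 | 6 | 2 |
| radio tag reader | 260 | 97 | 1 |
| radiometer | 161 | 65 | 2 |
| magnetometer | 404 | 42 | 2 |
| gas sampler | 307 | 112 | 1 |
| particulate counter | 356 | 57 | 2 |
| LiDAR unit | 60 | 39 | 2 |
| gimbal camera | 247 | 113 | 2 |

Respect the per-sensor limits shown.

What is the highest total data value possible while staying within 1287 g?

546

Greedy by ratio would take radio tag reader + 2×radiometer + 2×LiDAR unit + 2×gimbal camera: 1196 g used, total 531.
Replace radio tag reader with gas sampler: the trade gains 15 net, giving 546 at 1243 g.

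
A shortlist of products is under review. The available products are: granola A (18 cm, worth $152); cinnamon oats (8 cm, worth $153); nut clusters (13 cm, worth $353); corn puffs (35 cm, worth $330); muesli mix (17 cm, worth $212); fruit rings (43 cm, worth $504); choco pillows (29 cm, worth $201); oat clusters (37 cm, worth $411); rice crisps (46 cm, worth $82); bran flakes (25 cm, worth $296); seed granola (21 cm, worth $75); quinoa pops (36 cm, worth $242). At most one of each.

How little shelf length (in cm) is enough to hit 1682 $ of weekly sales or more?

126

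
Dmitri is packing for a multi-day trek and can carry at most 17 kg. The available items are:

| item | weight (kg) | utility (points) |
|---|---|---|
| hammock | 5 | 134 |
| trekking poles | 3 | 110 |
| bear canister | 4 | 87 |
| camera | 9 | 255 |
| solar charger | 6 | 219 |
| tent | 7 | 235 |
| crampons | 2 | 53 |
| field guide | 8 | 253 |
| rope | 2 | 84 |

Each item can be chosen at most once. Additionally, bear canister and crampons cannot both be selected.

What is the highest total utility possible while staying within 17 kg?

591

Greedy by ratio would take hammock + trekking poles + solar charger + rope: 16 kg used, total 547.
The 8 kg tied up in hammock and trekking poles is better spent on tent + crampons — total rises to 591 (17 kg).
An exhaustive check of the 512 subsets confirms 591.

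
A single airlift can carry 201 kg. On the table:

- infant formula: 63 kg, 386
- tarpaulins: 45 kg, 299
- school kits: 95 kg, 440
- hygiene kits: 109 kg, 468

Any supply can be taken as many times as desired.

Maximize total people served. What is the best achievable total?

Filling by ratio: 4×tarpaulins for 1196, with 21 kg left unused.
Replace tarpaulins with infant formula: the trade gains 87 net, giving 1283 at 198 kg.
The spare 3 kg is too small for any remaining supply, and no exchange beats 1283.

1283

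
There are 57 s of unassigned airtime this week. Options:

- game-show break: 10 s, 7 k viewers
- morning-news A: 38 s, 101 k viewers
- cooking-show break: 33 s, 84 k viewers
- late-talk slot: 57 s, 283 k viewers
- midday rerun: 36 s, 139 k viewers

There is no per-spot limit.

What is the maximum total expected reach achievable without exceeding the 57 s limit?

283

The ratio ordering already packs tightly: late-talk slot, 57 s, 283.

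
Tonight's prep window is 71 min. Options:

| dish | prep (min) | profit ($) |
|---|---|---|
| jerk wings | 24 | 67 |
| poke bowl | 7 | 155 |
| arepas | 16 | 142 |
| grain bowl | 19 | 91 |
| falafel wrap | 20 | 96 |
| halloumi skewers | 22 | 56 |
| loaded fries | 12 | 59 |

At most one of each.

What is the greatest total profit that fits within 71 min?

Filling by ratio: poke bowl + arepas + falafel wrap + loaded fries for 452, with 16 min left unused.
Dropping loaded fries frees 12 min; slotting in grain bowl (19 min) lifts the total to 484 at 62 min.

484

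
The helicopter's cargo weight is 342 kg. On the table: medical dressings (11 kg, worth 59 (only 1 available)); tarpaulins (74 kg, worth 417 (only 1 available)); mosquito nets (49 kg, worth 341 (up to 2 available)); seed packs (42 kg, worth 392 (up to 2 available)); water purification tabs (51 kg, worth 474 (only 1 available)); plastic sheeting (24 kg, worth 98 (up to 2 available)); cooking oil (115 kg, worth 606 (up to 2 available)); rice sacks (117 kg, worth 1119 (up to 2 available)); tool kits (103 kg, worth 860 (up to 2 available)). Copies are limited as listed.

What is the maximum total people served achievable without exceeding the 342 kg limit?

The ratio heuristic lands on medical dressings + 2×seed packs + 2×rice sacks (3081) but leaves 13 kg idle.
Replace seed packs with water purification tabs: the trade gains 82 net, giving 3163 at 338 kg.
Every other selection either busts 342 kg or exceeds an availability limit or fails to beat 3163.

3163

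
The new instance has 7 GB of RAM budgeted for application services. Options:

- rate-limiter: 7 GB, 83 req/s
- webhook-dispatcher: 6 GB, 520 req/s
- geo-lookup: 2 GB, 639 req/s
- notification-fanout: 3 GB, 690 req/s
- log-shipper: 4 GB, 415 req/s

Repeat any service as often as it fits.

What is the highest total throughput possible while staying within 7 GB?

1968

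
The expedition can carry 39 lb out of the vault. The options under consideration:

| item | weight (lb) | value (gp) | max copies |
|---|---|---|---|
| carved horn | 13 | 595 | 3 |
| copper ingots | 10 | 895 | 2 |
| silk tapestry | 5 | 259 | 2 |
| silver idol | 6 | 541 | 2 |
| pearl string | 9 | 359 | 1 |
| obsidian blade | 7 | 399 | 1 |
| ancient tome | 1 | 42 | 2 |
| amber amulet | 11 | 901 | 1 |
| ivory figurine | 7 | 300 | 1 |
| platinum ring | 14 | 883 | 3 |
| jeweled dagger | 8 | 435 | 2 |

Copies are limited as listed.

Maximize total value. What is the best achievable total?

3316

By value per lb: silver idol 90.17, copper ingots 89.50, amber amulet 81.91, platinum ring 63.07 lead.
Greedy by ratio would take 2×copper ingots + 2×silver idol + obsidian blade: 39 lb used, total 3271.
The 13 lb tied up in silver idol and obsidian blade is better spent on 2×ancient tome + amber amulet — total rises to 3316 (39 lb).
Nothing else within 39 lb beats 3316.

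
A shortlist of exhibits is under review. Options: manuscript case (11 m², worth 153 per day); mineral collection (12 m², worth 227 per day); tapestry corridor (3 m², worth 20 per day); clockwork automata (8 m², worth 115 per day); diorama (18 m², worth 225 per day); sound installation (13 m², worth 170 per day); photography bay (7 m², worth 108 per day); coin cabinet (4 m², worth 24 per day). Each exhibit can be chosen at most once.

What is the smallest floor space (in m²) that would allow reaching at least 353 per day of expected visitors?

Need the lightest bundle worth ≥ 353.
mineral collection + tapestry corridor + photography bay reaches 355 using 22 m².
No combination under 22 m² hits 353.

22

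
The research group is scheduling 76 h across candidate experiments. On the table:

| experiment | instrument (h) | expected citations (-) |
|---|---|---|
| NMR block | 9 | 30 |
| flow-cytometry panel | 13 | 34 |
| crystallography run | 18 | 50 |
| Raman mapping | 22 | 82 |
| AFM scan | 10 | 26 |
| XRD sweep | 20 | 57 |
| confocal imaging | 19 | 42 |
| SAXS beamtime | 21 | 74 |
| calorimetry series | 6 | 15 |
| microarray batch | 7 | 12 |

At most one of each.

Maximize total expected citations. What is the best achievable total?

Filling by ratio: NMR block + Raman mapping + XRD sweep + SAXS beamtime for 243, with 4 h left unused.
The 20 h tied up in XRD sweep is better spent on crystallography run + calorimetry series — total rises to 251 (76 h).
No other feasible combination exceeds 251.

251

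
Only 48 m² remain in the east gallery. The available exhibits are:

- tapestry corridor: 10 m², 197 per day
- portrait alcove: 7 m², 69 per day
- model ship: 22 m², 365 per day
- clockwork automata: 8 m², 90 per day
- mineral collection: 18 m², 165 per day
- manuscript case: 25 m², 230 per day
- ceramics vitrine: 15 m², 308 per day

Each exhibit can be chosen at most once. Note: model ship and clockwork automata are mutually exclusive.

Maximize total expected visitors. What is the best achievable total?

Taking tapestry corridor + model ship + ceramics vitrine: 47 m² used, 870 in expected visitors.
The closest alternative, portrait alcove + model ship + ceramics vitrine, reaches only 742.

870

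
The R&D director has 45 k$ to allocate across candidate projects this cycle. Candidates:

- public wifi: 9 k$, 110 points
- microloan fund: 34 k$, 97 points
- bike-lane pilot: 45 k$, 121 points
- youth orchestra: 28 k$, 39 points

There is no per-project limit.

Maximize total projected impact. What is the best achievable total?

550

Taking 5×public wifi: 45 k$ used, 550 in projected impact.
That's the maximum — no swap from here does better than 550.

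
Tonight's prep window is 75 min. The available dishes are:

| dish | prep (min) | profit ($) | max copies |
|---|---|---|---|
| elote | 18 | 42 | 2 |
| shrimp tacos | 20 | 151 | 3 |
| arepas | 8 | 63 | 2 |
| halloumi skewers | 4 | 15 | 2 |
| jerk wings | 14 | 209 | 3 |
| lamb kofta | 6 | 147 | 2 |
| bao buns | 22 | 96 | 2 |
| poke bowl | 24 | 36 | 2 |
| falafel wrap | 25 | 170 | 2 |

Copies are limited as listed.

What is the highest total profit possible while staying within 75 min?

A density-first pass picks 2×arepas + halloumi skewers + 3×jerk wings + 2×lamb kofta — 1062 at 74 min.
The 20 min tied up in 2×arepas and halloumi skewers is better spent on shrimp tacos — total rises to 1072 (74 min).
Every other selection either busts 75 min or exceeds an availability limit or fails to beat 1072.

1072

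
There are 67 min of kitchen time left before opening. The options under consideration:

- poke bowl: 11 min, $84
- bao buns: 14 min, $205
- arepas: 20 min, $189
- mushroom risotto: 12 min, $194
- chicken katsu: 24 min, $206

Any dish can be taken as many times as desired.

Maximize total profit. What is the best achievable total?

Density check — mushroom risotto 16.17, bao buns 14.64, arepas 9.45, chicken katsu 8.58 are the best per min.
Taking the top-ratio dishes first gives 5×mushroom risotto for 970 (60 min).
Replace 3×mushroom risotto with 3×bao buns: the trade gains 33 net, giving 1003 at 66 min.
Nothing else within 67 min beats 1003.

1003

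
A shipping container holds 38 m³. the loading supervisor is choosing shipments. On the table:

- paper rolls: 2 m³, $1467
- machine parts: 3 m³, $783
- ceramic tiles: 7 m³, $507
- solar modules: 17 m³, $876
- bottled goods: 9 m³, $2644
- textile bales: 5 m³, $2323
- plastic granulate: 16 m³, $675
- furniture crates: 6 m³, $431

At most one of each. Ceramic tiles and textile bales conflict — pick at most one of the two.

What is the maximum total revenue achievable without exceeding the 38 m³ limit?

8093

Ranking by ratio (revenue/m³): paper rolls 733.50, textile bales 464.60, bottled goods 293.78.
Paper rolls + machine parts + solar modules + bottled goods + textile bales uses 36 of the 38 m³ and totals 8093.
The closest alternative, paper rolls + machine parts + bottled goods + textile bales + plastic granulate, reaches only 7892.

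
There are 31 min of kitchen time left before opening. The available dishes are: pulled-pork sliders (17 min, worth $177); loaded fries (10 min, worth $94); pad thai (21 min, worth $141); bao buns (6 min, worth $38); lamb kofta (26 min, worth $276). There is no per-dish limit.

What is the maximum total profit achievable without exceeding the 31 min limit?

282

A density-first pass picks lamb kofta — 276 at 26 min.
The 26 min tied up in lamb kofta is better spent on 3×loaded fries — total rises to 282 (30 min).
No other feasible combination exceeds 282.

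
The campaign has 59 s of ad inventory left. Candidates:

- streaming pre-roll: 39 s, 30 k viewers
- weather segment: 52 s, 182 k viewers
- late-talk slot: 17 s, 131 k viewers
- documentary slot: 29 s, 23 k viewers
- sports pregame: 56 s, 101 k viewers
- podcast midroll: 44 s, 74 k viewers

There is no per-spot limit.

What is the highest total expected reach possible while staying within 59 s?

393

Density check — late-talk slot 7.71, weather segment 3.50, sports pregame 1.80, podcast midroll 1.68 are the best per s.
Best packing: 3×late-talk slot — 51 s, 393 total.
That's the maximum — no swap from here does better than 393.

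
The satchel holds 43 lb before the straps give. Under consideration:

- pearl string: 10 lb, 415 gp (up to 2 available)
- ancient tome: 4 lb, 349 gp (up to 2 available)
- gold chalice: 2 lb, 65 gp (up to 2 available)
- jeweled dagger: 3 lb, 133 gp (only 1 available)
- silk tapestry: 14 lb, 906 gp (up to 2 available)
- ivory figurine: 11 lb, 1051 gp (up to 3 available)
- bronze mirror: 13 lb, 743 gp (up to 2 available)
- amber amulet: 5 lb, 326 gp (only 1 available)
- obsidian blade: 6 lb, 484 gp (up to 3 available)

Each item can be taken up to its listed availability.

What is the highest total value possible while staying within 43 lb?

Taking the top-ratio items first gives 2×ancient tome + gold chalice + 3×ivory figurine for 3916 (43 lb).
Replace ancient tome and gold chalice with obsidian blade: the trade gains 70 net, giving 3986 at 43 lb.
That's the maximum — no swap from here does better than 3986.

3986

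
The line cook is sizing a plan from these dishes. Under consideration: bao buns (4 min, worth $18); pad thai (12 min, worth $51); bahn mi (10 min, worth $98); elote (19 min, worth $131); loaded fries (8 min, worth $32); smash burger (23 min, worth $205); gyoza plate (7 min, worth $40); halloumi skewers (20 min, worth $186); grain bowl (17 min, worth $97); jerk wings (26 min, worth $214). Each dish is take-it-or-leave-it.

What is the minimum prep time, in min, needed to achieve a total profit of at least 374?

Look for the lowest-prep combination reaching 374.
smash burger + halloumi skewers: 391 profit at 43 min.
Below 43 min the best achievable stays under 374.

43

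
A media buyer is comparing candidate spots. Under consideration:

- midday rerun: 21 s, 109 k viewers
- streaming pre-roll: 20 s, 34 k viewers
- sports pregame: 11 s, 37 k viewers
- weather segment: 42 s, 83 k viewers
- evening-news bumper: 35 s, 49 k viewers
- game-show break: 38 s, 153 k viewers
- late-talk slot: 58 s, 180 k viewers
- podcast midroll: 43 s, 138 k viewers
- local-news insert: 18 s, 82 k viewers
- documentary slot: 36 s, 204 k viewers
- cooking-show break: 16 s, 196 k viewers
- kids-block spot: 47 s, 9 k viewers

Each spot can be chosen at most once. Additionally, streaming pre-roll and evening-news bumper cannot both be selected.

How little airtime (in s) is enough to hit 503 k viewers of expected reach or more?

Need the lightest bundle worth ≥ 503.
midday rerun + documentary slot + cooking-show break reaches 509 using 73 s.
No combination under 73 s hits 503.

73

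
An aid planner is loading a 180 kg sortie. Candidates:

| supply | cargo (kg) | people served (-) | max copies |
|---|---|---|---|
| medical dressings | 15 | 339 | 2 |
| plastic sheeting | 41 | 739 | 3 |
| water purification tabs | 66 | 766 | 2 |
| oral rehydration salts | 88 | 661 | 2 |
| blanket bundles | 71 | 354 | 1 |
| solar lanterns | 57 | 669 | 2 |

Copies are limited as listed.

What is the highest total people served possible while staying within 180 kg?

2922

A density-first pass picks 2×medical dressings + 3×plastic sheeting — 2895 at 153 kg.
Dropping plastic sheeting frees 41 kg; slotting in water purification tabs (66 kg) lifts the total to 2922 at 178 kg.
The spare 2 kg is too small for any remaining supply, and no exchange beats 2922.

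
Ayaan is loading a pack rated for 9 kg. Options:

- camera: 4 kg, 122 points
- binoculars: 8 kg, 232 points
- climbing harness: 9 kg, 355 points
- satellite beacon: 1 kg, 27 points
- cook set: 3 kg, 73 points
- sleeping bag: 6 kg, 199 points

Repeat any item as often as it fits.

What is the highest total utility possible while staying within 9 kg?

Taking climbing harness: 9 kg used, 355 in utility.
No other feasible combination exceeds 355.

355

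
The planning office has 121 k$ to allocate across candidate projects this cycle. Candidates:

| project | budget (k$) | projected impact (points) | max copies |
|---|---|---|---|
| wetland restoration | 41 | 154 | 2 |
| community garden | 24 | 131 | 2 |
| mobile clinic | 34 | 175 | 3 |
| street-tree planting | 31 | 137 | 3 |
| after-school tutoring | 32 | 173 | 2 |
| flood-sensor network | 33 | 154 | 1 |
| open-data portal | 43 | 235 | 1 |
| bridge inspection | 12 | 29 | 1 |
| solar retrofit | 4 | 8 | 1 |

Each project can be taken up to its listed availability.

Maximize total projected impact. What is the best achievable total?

631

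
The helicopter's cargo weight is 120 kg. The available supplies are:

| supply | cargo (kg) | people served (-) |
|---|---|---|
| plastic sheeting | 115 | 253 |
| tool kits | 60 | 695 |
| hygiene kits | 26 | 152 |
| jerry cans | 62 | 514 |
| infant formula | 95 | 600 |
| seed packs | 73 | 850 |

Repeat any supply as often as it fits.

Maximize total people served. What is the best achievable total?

1390

Density check — seed packs 11.64, tool kits 11.58, jerry cans 8.29 are the best per kg.
Greedy by ratio would take hygiene kits + seed packs: 99 kg used, total 1002.
The 99 kg tied up in hygiene kits and seed packs is better spent on 2×tool kits — total rises to 1390 (120 kg).
Every other selection either busts 120 kg or fails to beat 1390.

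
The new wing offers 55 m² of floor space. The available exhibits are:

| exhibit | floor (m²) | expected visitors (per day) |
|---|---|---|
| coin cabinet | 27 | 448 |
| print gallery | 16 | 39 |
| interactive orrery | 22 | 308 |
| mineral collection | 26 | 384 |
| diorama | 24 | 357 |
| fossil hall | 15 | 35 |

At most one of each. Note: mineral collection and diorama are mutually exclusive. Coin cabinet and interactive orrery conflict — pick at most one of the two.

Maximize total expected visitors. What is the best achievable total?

832

By expected visitors per m²: coin cabinet 16.59, diorama 14.88, mineral collection 14.77 lead.
Taking the top-ratio exhibits first gives coin cabinet + diorama for 805 (51 m²).
The 24 m² tied up in diorama is better spent on mineral collection — total rises to 832 (53 m²).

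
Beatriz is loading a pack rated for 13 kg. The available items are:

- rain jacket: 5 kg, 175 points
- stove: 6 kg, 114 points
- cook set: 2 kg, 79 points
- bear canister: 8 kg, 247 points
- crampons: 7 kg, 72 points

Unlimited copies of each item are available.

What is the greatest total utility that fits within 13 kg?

Filling by ratio: 6×cook set for 474, with 1 kg left unused.
Replace 2×cook set with rain jacket: the trade gains 17 net, giving 491 at 13 kg.
Every other selection either busts 13 kg or fails to beat 491.

491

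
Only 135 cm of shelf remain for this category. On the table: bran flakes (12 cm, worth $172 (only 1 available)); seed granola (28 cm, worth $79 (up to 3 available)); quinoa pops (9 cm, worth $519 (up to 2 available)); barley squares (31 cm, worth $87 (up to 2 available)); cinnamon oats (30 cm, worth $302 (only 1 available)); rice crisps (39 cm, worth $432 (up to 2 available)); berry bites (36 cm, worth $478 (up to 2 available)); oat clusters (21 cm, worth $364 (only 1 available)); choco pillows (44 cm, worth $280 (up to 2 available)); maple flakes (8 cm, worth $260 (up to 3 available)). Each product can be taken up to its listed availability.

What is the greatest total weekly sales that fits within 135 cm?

3138

Filling by ratio: bran flakes + 2×quinoa pops + berry bites + oat clusters + 3×maple flakes for 2832, with 24 cm left unused.
Dropping bran flakes frees 12 cm; slotting in berry bites (36 cm) lifts the total to 3138 at 135 cm.
No other feasible combination exceeds 3138.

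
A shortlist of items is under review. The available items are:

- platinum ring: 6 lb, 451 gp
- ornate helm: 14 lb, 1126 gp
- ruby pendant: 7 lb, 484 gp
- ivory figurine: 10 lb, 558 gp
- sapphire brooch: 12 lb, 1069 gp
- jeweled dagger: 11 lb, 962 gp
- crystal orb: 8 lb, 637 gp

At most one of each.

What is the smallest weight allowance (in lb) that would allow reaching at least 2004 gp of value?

Minimise lb subject to total value ≥ 2004.
sapphire brooch + jeweled dagger reaches 2031 using 23 lb.
Below 23 lb the best achievable stays under 2004.

23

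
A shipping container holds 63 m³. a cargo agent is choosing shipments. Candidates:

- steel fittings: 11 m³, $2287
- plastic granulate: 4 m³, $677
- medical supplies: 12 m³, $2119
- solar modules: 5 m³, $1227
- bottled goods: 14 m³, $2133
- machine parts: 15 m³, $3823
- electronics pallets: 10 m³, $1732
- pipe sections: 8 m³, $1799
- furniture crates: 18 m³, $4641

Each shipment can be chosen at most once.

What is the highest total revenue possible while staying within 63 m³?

14454

Ranking by ratio (revenue/m³): furniture crates 257.83, machine parts 254.87, solar modules 245.40, pipe sections 224.88.
Steel fittings + plastic granulate + solar modules + machine parts + pipe sections + furniture crates uses 61 of the 63 m³ and totals 14454.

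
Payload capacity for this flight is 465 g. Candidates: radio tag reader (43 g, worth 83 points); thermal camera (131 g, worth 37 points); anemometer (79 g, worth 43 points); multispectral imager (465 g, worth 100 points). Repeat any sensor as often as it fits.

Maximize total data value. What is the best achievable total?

830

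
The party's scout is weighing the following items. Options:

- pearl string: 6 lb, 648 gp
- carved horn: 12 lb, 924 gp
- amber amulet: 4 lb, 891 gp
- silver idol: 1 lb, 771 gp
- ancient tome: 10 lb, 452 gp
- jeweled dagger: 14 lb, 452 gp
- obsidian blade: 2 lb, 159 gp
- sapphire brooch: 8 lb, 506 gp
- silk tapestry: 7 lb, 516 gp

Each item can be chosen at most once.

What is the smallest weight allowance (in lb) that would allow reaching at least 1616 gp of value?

Look for the lowest-weight combination reaching 1616.
Taking amber amulet + silver idol gives 1662 (≥ 1616) for 5 lb.
Below 5 lb the best achievable stays under 1616.

5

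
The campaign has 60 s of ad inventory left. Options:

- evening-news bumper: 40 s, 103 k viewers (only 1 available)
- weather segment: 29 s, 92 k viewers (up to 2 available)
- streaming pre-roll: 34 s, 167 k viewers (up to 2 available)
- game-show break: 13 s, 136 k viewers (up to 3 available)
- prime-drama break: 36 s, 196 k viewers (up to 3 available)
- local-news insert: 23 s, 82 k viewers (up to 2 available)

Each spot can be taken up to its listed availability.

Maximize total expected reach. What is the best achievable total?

Greedy by ratio would take 3×game-show break: 39 s used, total 408.
The 13 s tied up in game-show break is better spent on streaming pre-roll — total rises to 439 (60 s).

439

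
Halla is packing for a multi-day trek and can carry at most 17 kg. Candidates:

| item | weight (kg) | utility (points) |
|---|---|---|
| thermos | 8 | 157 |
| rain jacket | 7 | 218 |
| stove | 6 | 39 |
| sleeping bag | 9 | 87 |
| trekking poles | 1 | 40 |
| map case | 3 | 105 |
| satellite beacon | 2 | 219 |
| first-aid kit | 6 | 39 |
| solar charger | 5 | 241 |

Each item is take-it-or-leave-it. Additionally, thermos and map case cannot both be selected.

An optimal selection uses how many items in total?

Optimal total is 783.
For example rain jacket + map case + satellite beacon + solar charger achieves it, using 17 kg.
Every optimal selection uses 4 items.

4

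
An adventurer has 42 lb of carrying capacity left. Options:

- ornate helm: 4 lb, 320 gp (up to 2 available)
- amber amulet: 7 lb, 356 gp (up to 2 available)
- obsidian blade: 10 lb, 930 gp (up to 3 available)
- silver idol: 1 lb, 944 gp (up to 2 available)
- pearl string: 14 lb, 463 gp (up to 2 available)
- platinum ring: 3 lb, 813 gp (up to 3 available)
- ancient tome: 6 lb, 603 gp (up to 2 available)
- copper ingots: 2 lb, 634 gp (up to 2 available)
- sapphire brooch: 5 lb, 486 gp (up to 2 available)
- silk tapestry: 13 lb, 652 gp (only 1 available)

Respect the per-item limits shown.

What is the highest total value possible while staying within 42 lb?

By value per lb: silver idol 944.00, copper ingots 317.00, platinum ring 271.00 lead.
Greedy by ratio would take ornate helm + 2×silver idol + 3×platinum ring + 2×ancient tome + 2×copper ingots + 2×sapphire brooch: 41 lb used, total 8093.
Replace ornate helm and sapphire brooch with obsidian blade: the trade gains 124 net, giving 8217 at 42 lb.
That's the maximum — no swap from here does better than 8217.

8217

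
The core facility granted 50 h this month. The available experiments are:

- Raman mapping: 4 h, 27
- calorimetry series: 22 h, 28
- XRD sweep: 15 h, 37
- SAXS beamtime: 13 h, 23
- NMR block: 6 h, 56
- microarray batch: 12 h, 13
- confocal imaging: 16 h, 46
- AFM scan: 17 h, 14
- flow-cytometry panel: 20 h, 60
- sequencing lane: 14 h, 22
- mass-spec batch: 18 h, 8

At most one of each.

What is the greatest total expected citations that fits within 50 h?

Density check — NMR block 9.33, Raman mapping 6.75, flow-cytometry panel 3.00 are the best per h.
Raman mapping + NMR block + confocal imaging + flow-cytometry panel uses 46 of the 50 h and totals 189.
The closest alternative, Raman mapping + XRD sweep + NMR block + flow-cytometry panel, reaches only 180.

189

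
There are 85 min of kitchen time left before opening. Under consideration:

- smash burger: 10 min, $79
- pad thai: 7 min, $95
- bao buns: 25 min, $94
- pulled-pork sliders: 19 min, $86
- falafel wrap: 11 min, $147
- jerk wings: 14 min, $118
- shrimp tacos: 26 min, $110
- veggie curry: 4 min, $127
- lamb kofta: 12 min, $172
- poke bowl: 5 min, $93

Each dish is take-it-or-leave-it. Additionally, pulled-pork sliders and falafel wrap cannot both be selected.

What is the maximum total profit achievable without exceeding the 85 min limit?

862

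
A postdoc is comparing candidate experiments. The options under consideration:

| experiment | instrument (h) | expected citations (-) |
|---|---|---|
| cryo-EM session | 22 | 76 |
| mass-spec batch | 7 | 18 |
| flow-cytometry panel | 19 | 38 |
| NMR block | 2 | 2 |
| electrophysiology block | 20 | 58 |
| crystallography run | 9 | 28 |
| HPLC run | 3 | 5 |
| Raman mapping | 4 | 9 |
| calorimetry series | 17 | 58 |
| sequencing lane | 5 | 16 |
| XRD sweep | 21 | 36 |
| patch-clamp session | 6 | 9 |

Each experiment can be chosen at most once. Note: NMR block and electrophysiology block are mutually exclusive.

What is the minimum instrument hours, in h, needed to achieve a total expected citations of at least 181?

56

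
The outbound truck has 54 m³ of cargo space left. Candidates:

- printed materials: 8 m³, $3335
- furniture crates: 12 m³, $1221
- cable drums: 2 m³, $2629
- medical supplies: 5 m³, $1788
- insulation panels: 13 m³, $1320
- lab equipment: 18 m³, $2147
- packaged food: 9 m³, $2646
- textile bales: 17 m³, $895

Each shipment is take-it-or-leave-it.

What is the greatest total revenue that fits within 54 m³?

Taking printed materials + furniture crates + cable drums + medical supplies + lab equipment + packaged food: 54 m³ used, 13766 in revenue.

13766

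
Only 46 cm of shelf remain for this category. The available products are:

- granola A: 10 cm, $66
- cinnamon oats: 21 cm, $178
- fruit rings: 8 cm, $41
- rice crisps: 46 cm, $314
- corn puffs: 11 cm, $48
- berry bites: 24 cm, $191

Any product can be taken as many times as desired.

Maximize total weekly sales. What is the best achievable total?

369

Taking the top-ratio products first gives 2×cinnamon oats for 356 (42 cm).
The 21 cm tied up in cinnamon oats is better spent on berry bites — total rises to 369 (45 cm).
That's the maximum — no swap from here does better than 369.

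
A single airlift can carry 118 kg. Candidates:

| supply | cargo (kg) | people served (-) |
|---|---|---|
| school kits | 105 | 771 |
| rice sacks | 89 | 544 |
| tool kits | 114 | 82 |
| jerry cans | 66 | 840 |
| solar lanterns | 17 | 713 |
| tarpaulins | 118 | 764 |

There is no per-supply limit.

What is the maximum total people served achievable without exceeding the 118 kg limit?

Density check — solar lanterns 41.94, jerry cans 12.73, school kits 7.34, tarpaulins 6.47 are the best per kg.
The ratio ordering already packs tightly: 6×solar lanterns, 102 kg, 4278.
Every other selection either busts 118 kg or fails to beat 4278.

4278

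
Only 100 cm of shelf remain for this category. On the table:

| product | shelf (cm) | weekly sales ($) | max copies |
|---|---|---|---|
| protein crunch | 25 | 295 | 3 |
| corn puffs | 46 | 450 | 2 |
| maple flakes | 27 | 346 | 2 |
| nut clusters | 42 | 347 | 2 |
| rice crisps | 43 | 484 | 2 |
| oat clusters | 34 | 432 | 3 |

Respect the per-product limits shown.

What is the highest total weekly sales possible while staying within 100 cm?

Taking the top-ratio products first gives 2×maple flakes + oat clusters for 1124 (88 cm).
Replace maple flakes with oat clusters: the trade gains 86 net, giving 1210 at 95 cm.
Nothing else within 100 cm beats 1210.

1210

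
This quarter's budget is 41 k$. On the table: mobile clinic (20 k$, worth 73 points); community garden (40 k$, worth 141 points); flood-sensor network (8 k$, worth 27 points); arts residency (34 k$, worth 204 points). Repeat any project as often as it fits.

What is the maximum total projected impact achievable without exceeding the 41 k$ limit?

By projected impact per k$: arts residency 6.00, mobile clinic 3.65, community garden 3.52 lead.
The ratio ordering already packs tightly: arts residency, 34 k$, 204.

204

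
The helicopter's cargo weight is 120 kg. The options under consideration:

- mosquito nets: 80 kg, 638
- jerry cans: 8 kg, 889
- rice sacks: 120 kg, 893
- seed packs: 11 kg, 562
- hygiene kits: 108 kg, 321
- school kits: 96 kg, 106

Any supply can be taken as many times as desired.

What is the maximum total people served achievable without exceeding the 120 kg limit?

Taking 15×jerry cans: 120 kg used, 13335 in people served.
That's the maximum — no swap from here does better than 13335.

13335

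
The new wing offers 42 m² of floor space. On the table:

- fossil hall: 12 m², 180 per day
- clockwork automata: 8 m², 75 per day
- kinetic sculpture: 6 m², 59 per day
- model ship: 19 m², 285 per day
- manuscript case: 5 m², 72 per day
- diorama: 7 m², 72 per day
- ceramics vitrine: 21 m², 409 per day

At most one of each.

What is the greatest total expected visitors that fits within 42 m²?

694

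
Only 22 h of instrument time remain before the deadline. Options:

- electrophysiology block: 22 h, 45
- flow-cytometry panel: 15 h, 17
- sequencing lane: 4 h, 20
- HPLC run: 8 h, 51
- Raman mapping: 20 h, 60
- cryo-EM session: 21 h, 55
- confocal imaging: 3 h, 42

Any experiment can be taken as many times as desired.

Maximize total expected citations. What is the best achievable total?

Best packing: 7×confocal imaging — 21 h, 294 total.
Nothing else within 22 h beats 294.

294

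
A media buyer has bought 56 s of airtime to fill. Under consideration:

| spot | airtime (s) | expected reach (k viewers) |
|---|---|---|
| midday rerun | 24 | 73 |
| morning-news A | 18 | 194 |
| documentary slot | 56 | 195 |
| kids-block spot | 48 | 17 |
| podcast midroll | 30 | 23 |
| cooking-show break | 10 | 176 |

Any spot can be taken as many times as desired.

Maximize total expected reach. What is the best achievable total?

Taking 5×cooking-show break: 50 s used, 880 in expected reach.
The spare 6 s is too small for any remaining spot, and no exchange beats 880.

880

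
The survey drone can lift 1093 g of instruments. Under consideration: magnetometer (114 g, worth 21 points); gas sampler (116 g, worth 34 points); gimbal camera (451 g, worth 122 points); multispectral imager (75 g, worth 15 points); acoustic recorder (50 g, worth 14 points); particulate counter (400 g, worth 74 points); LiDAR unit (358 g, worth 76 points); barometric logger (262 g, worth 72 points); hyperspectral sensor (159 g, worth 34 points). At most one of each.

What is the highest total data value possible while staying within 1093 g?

A density-first pass picks gas sampler + gimbal camera + acoustic recorder + barometric logger + hyperspectral sensor — 276 at 1038 g.
Replace hyperspectral sensor with magnetometer + multispectral imager: the trade gains 2 net, giving 278 at 1068 g.

278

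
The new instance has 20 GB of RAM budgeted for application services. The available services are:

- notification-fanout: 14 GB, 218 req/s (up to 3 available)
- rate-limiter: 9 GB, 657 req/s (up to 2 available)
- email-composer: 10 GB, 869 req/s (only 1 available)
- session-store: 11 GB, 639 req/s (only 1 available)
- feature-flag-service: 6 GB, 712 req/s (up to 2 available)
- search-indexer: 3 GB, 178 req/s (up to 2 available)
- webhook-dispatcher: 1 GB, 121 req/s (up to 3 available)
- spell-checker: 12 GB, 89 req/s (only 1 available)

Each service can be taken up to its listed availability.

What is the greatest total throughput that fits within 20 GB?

2022

Ranking by ratio (throughput/GB): webhook-dispatcher 121.00, feature-flag-service 118.67, email-composer 86.90, rate-limiter 73.00.
A density-first pass picks 2×feature-flag-service + search-indexer + 3×webhook-dispatcher — 1965 at 18 GB.
Replace webhook-dispatcher with search-indexer: the trade gains 57 net, giving 2022 at 20 GB.
No other feasible combination exceeds 2022.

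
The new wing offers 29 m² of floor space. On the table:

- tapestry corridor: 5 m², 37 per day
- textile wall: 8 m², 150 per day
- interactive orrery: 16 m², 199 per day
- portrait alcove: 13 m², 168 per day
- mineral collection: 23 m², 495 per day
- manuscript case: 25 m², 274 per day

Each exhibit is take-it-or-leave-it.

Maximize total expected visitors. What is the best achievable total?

532

Density check — mineral collection 21.52, textile wall 18.75, portrait alcove 12.92, interactive orrery 12.44 are the best per m².
The ratio ordering already packs tightly: tapestry corridor + mineral collection, 28 m², 532.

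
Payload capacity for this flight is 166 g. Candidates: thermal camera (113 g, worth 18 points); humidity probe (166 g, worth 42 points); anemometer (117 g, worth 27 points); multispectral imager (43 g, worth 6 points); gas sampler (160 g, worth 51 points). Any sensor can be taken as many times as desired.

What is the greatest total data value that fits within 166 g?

51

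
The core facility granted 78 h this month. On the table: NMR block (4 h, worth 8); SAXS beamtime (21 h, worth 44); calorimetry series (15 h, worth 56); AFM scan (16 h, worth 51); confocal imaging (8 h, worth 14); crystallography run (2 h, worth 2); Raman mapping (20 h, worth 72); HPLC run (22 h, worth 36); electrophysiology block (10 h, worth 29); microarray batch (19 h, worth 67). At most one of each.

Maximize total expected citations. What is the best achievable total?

260

Ranking by ratio (expected citations/h): calorimetry series 3.73, Raman mapping 3.60, microarray batch 3.53, AFM scan 3.19.
Taking the top-ratio experiments first gives NMR block + calorimetry series + AFM scan + crystallography run + Raman mapping + microarray batch for 256 (76 h).
The 6 h tied up in NMR block and crystallography run is better spent on confocal imaging — total rises to 260 (78 h).
Runner-up NMR block + calorimetry series + AFM scan + crystallography run + Raman mapping + microarray batch tops out at 256.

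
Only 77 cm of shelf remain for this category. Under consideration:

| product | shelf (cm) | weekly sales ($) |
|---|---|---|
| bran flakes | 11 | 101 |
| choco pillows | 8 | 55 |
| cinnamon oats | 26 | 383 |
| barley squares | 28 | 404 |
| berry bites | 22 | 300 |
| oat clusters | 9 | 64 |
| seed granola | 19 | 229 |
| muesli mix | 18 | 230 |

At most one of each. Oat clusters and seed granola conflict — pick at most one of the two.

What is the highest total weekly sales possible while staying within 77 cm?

By weekly sales per cm: cinnamon oats 14.73, barley squares 14.43, berry bites 13.64 lead.
Best packing: cinnamon oats + barley squares + berry bites — 76 cm, 1087 total.
Next best is cinnamon oats + barley squares + muesli mix at 1017 (72 cm) — short by 70.

1087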